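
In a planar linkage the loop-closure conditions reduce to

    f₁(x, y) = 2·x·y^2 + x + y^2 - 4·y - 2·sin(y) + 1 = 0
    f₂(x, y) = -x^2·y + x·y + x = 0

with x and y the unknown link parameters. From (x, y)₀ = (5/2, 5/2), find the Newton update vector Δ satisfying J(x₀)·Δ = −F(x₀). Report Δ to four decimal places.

(-0.3944, -0.8868)

At (5/2, 5/2): F = (29.803056, -6.8750).
Jacobian J = [[2·y^2 + 1, 4·x·y + 2·y - 2·cos(y) - 4], [-2·x·y + y + 1, -x^2 + x]].
At the point, J = [[13.5000, 27.602287], [-9.0000, -3.7500]] (det J = 197.795585).
Solving J·Δ = −F gives Δ = (-0.3944, -0.8868).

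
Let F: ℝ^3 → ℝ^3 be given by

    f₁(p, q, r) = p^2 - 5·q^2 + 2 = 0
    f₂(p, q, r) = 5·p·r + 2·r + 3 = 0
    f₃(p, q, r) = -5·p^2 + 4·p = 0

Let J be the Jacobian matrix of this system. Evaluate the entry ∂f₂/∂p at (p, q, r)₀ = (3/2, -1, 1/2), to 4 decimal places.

∂f₂/∂p = 5·r.
At (3/2, -1, 1/2) this is 2.5000.

2.5000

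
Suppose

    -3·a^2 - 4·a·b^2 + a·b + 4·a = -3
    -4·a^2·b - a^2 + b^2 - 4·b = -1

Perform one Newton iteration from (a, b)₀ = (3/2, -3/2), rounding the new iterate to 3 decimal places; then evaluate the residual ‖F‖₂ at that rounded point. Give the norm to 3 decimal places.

211.578

At (3/2, -3/2): F = (-13.500, 20.500).
Jacobian J = [[-6·a - 4·b^2 + b + 4, -8·a·b + a], [-8·a·b - 2·a, -4·a^2 + 2·b - 4]].
At the point, J = [[-15.500, 19.500], [15.000, -16.000]] (det J = -44.500).
Solving J·Δ = −F gives Δ = (-4.129, -2.590).
Then the next iterate is (a, b)₁ = (-2.629, -4.090).
Re-evaluating at (-2.629, -4.090): F = (158.41439, 140.25091), so ‖F‖₂ = 211.578.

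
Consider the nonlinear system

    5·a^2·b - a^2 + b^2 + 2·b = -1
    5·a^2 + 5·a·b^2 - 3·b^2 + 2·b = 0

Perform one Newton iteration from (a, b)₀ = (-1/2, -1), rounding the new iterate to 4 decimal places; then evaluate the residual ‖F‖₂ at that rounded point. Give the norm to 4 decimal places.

1.7188

At (-1/2, -1): F = (-1.5000, -6.2500).
Jacobian J = [[10·a·b - 2·a, 5·a^2 + 2·b + 2], [10·a + 5·b^2, 10·a·b - 6·b + 2]].
At the point, J = [[6.0000, 1.2500], [0.0000, 13.0000]] (det J = 78.0000).
Solving J·Δ = −F gives Δ = (0.1498, 0.4808).
Then the next iterate is (a, b)₁ = (-0.3502, -0.5192).
Re-evaluating at (-0.3502, -0.5192): F = (-0.209845, -1.705920), so ‖F‖₂ = 1.7188.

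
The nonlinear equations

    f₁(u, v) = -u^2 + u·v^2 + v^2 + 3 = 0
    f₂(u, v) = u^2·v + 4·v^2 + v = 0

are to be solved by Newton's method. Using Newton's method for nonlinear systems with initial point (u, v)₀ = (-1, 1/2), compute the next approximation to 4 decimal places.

(-1.8889, 0.0185)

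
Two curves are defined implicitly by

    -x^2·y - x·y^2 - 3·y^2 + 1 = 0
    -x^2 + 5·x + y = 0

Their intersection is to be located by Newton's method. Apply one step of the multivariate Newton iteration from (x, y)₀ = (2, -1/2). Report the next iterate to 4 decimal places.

At (2, -1/2): F = (1.7500, 5.5000).
Jacobian J = [[-2·x·y - y^2, -x^2 - 2·x·y - 6·y], [-2·x + 5, 1]].
At the point, J = [[1.7500, 1.0000], [1.0000, 1.0000]] (det J = 0.7500).
Solving J·Δ = −F gives Δ = (5.0000, -10.5000).
Then the next iterate is (x, y)₁ = (7.0000, -11.0000).

(7.0000, -11.0000)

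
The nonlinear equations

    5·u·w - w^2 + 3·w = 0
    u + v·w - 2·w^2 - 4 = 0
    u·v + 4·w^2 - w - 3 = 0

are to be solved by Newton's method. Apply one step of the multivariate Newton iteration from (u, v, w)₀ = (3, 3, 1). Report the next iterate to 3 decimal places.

(2.480, 2.620, 0.100)

At (3, 3, 1): F = (17.000, 0.000, 9.000).
Jacobian J = [[5·w, 0, 5·u - 2·w + 3], [1, w, v - 4·w], [v, u, 8·w - 1]].
At the point, J = [[5.000, 0.000, 16.000], [1.000, 1.000, -1.000], [3.000, 3.000, 7.000]] (det J = 50.000).
Solving J·Δ = −F gives Δ = (-0.520, -0.380, -0.900).
Then the next iterate is (u, v, w)₁ = (2.480, 2.620, 0.100).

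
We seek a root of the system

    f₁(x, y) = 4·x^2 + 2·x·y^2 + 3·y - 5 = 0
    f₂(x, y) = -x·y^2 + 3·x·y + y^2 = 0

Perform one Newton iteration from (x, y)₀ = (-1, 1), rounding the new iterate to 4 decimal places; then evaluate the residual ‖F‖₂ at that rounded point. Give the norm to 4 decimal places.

At (-1, 1): F = (0.0000, -1.0000).
Jacobian J = [[8·x + 2·y^2, 4·x·y + 3], [-y^2 + 3·y, -2·x·y + 3·x + 2·y]].
At the point, J = [[-6.0000, -1.0000], [2.0000, 1.0000]] (det J = -4.0000).
Solving J·Δ = −F gives Δ = (-0.2500, 1.5000).
Then the next iterate is (x, y)₁ = (-1.2500, 2.5000).
Re-evaluating at (-1.2500, 2.5000): F = (-6.8750, 4.6875), so ‖F‖₂ = 8.3210.

8.3210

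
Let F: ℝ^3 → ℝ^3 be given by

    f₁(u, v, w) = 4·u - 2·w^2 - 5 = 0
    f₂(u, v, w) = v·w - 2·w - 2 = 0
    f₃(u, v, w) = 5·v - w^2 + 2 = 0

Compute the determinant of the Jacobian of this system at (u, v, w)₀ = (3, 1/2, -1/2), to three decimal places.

28.000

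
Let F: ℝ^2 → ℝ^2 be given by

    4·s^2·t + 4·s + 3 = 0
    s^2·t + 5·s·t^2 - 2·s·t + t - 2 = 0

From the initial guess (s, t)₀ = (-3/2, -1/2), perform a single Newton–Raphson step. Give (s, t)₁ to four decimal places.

At (-3/2, -1/2): F = (-7.5000, -7.0000).
Jacobian J = [[8·s·t + 4, 4·s^2], [2·s·t + 5·t^2 - 2·t, s^2 + 10·s·t - 2·s + 1]].
At the point, J = [[10.0000, 9.0000], [3.7500, 13.7500]] (det J = 103.7500).
Solving J·Δ = −F gives Δ = (0.3867, 0.4036).
Then the next iterate is (s, t)₁ = (-1.1133, -0.0964).

(-1.1133, -0.0964)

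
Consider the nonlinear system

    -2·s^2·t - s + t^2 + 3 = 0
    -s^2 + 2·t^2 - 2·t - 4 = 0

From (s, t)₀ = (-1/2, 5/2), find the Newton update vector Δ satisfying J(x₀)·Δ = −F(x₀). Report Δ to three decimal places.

At (-1/2, 5/2): F = (8.500, 3.250).
Jacobian J = [[-4·s·t - 1, -2·s^2 + 2·t], [-2·s, 4·t - 2]].
At the point, J = [[4.000, 4.500], [1.000, 8.000]] (det J = 27.500).
Solving J·Δ = −F gives Δ = (-1.941, -0.164).

(-1.941, -0.164)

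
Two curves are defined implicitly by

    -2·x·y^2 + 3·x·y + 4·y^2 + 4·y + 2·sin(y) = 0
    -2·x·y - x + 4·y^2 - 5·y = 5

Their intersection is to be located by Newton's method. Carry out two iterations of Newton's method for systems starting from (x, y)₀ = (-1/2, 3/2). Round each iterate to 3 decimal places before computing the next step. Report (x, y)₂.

(-3.400, 0.431)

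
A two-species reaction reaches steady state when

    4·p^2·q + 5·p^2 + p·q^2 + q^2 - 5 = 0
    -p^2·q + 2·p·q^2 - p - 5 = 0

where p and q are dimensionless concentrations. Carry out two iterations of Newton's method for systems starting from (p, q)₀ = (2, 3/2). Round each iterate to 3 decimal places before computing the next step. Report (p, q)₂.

(0.256, 2.270)

At (2, 3/2): F = (45.750, -4.000).
Jacobian J = [[8·p·q + 10·p + q^2, 4·p^2 + 2·p·q + 2·q], [-2·p·q + 2·q^2 - 1, -p^2 + 4·p·q]].
At the point, J = [[46.250, 25.000], [-2.500, 8.000]] (det J = 432.500).
Solving J·Δ = −F gives Δ = (-1.077, 0.163).
Then the next iterate is (p, q)₁ = (0.923, 1.663).
Round to (0.923, 1.663) and repeat: F = (10.24487, -2.23452), J = [[24.27516, 9.80361], [1.46124, 5.28787]].
Δ = (-0.667, 0.607), so (p, q)₂ = (0.256, 2.270).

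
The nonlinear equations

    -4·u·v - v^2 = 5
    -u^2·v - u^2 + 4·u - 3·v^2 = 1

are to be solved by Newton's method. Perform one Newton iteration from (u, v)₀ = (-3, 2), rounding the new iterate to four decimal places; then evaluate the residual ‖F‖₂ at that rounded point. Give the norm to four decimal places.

At (-3, 2): F = (15.0000, -52.0000).
Jacobian J = [[-4·v, -4·u - 2·v], [-2·u·v - 2·u + 4, -u^2 - 6·v]].
At the point, J = [[-8.0000, 8.0000], [22.0000, -21.0000]] (det J = -8.0000).
Solving J·Δ = −F gives Δ = (12.6250, 10.7500).
Then the next iterate is (u, v)₁ = (9.6250, 12.7500).
Re-evaluating at (9.6250, 12.7500): F = (-658.4375, -1723.996094), so ‖F‖₂ = 1845.4545.

1845.4545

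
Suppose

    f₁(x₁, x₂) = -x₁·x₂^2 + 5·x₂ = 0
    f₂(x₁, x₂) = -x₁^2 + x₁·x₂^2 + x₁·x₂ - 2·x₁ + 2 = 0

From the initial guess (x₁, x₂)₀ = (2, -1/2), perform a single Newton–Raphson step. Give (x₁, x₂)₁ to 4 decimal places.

(0.9600, -0.1086)

At (2, -1/2): F = (-3.0000, -6.5000).
Jacobian J = [[-x₂^2, -2·x₁·x₂ + 5], [-2·x₁ + x₂^2 + x₂ - 2, 2·x₁·x₂ + x₁]].
At the point, J = [[-0.2500, 7.0000], [-6.2500, 0.0000]] (det J = 43.7500).
Solving J·Δ = −F gives Δ = (-1.0400, 0.3914).
Then the next iterate is (x₁, x₂)₁ = (0.9600, -0.1086).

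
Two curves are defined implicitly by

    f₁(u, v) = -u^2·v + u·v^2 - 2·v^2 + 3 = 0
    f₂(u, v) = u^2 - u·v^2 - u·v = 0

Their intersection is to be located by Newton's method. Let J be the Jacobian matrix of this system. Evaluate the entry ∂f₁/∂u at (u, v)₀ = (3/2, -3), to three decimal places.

∂f₁/∂u = -2·u·v + v^2.
At (3/2, -3) this is 18.000.

18.000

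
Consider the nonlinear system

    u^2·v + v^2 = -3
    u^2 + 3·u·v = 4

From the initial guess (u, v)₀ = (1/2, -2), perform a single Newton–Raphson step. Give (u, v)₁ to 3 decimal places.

At (1/2, -2): F = (6.500, -6.750).
Jacobian J = [[2·u·v, u^2 + 2·v], [2·u + 3·v, 3·u]].
At the point, J = [[-2.000, -3.750], [-5.000, 1.500]] (det J = -21.750).
Solving J·Δ = −F gives Δ = (-0.716, 2.115).
Then the next iterate is (u, v)₁ = (-0.216, 0.115).

(-0.216, 0.115)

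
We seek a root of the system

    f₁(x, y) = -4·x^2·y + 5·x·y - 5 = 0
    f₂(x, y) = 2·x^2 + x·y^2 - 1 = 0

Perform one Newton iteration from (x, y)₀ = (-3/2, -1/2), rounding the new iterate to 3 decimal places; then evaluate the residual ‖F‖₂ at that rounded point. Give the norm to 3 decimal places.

0.585

At (-3/2, -1/2): F = (3.250, 3.125).
Jacobian J = [[-8·x·y + 5·y, -4·x^2 + 5·x], [4·x + y^2, 2·x·y]].
At the point, J = [[-8.500, -16.500], [-5.750, 1.500]] (det J = -107.625).
Solving J·Δ = −F gives Δ = (0.524, -0.073).
Then the next iterate is (x, y)₁ = (-0.976, -0.573).
Re-evaluating at (-0.976, -0.573): F = (-0.02046, 0.58470), so ‖F‖₂ = 0.585.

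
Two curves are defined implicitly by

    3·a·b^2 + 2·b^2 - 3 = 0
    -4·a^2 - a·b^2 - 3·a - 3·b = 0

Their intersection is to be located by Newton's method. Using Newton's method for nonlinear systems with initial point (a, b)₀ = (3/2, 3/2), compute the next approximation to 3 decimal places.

At (3/2, 3/2): F = (11.625, -21.375).
Jacobian J = [[3·b^2, 6·a·b + 4·b], [-8·a - b^2 - 3, -2·a·b - 3]].
At the point, J = [[6.750, 19.500], [-17.250, -7.500]] (det J = 285.750).
Solving J·Δ = −F gives Δ = (-1.154, -0.197).
Then the next iterate is (a, b)₁ = (0.346, 1.303).

(0.346, 1.303)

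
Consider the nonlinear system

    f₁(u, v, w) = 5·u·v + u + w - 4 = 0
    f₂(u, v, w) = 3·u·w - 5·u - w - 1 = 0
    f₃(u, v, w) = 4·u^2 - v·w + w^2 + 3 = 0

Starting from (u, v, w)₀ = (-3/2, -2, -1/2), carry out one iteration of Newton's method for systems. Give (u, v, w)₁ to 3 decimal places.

At (-3/2, -2, -1/2): F = (9.000, 9.250, 11.250).
Jacobian J = [[5·v + 1, 5·u, 1], [3·w - 5, 0, 3·u - 1], [8·u, -w, -v + 2·w]].
At the point, J = [[-9.000, -7.500, 1.000], [-6.500, 0.000, -5.500], [-12.000, 0.500, 1.000]] (det J = -571.750).
Solving J·Δ = −F gives Δ = (0.984, 0.088, 0.518).
Then the next iterate is (u, v, w)₁ = (-0.516, -1.912, 0.018).

(-0.516, -1.912, 0.018)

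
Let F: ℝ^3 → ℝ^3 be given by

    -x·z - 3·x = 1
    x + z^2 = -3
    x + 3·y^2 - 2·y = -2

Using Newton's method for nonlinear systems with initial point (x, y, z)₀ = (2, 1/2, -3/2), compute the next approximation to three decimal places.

At (2, 1/2, -3/2): F = (-4.000, 7.250, 3.750).
Jacobian J = [[-z - 3, 0, -x], [1, 0, 2·z], [1, 6·y - 2, 0]].
At the point, J = [[-1.500, 0.000, -2.000], [1.000, 0.000, -3.000], [1.000, 1.000, 0.000]] (det J = -6.500).
Solving J·Δ = −F gives Δ = (-4.077, 0.327, 1.058).
Then the next iterate is (x, y, z)₁ = (-2.077, 0.827, -0.442).

(-2.077, 0.827, -0.442)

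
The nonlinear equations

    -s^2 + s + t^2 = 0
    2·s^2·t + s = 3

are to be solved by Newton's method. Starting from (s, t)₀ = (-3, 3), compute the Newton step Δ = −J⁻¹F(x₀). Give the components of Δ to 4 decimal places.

(1.0179, -0.6875)

At (-3, 3): F = (-3.0000, 48.0000).
Jacobian J = [[-2·s + 1, 2·t], [4·s·t + 1, 2·s^2]].
At the point, J = [[7.0000, 6.0000], [-35.0000, 18.0000]] (det J = 336.0000).
Solving J·Δ = −F gives Δ = (1.0179, -0.6875).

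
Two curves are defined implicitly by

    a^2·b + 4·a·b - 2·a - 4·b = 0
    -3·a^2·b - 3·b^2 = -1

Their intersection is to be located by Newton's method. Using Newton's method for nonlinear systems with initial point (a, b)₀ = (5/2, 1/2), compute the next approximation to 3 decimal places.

(0.172, 0.883)

At (5/2, 1/2): F = (1.125, -9.125).
Jacobian J = [[2·a·b + 4·b - 2, a^2 + 4·a - 4], [-6·a·b, -3·a^2 - 6·b]].
At the point, J = [[2.500, 12.250], [-7.500, -21.750]] (det J = 37.500).
Solving J·Δ = −F gives Δ = (-2.328, 0.383).
Then the next iterate is (a, b)₁ = (0.172, 0.883).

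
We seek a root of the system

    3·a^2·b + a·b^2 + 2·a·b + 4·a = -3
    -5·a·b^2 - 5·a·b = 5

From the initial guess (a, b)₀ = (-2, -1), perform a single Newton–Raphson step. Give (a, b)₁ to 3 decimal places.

(-0.600, -1.500)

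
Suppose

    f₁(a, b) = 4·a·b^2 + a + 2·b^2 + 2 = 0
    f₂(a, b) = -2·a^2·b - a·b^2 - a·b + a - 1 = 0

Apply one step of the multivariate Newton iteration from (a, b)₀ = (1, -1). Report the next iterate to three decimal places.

(0.727, -0.364)

At (1, -1): F = (9.000, 2.000).
Jacobian J = [[4·b^2 + 1, 8·a·b + 4·b], [-4·a·b - b^2 - b + 1, -2·a^2 - 2·a·b - a]].
At the point, J = [[5.000, -12.000], [5.000, -1.000]] (det J = 55.000).
Solving J·Δ = −F gives Δ = (-0.273, 0.636).
Then the next iterate is (a, b)₁ = (0.727, -0.364).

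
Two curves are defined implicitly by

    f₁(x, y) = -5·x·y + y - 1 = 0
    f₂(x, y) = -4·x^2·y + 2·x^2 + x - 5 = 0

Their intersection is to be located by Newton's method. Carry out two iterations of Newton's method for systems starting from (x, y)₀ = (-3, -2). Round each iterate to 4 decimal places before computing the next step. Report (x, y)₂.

At (-3, -2): F = (-33.0000, 82.0000).
Jacobian J = [[-5·y, -5·x + 1], [-8·x·y + 4·x + 1, -4·x^2]].
At the point, J = [[10.0000, 16.0000], [-59.0000, -36.0000]] (det J = 584.0000).
Solving J·Δ = −F gives Δ = (0.2123, 1.9298).
Then the next iterate is (x, y)₁ = (-2.7877, -0.0702).
Round to (-2.7877, -0.0702) and repeat: F = (-2.048683, 9.937016), J = [[0.3510, 14.9385], [-11.716372, -31.085085]].
Δ = (0.5165, 0.1250), so (x, y)₂ = (-2.2712, 0.0548).

(-2.2712, 0.0548)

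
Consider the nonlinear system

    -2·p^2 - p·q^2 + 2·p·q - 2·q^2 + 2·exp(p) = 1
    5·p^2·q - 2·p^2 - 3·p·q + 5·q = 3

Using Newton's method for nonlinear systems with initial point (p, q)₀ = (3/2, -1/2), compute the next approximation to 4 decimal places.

(0.4838, -0.3996)

At (3/2, -1/2): F = (1.088378, -13.3750).
Jacobian J = [[-4·p - q^2 + 2·q + 2·exp(p), -2·p·q + 2·p - 4·q], [10·p·q - 4·p - 3·q, 5·p^2 - 3·p + 5]].
At the point, J = [[1.713378, 6.5000], [-12.0000, 11.7500]] (det J = 98.132193).
Solving J·Δ = −F gives Δ = (-1.0162, 0.1004).
Then the next iterate is (p, q)₁ = (0.4838, -0.3996).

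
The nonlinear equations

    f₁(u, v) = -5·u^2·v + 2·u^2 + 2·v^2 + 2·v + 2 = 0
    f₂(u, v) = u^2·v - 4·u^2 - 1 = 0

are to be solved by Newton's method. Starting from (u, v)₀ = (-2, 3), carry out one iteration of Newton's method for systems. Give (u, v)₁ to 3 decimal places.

(-1.422, 3.672)

At (-2, 3): F = (-26.000, -5.000).
Jacobian J = [[-10·u·v + 4·u, -5·u^2 + 4·v + 2], [2·u·v - 8·u, u^2]].
At the point, J = [[52.000, -6.000], [4.000, 4.000]] (det J = 232.000).
Solving J·Δ = −F gives Δ = (0.578, 0.672).
Then the next iterate is (u, v)₁ = (-1.422, 3.672).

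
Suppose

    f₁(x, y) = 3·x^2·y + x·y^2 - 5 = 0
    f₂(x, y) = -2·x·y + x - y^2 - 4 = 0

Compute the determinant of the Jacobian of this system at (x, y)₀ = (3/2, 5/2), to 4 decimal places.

J = [[6·x·y + y^2, 3·x^2 + 2·x·y], [-2·y + 1, -2·x - 2·y]].
At the point, J = [[28.7500, 14.2500], [-4.0000, -8.0000]].
det J = -173.0000.

-173.0000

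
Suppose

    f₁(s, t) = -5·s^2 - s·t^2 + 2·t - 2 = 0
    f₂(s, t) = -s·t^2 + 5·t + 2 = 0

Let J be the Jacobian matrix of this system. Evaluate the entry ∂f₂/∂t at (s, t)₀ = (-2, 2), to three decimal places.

∂f₂/∂t = -2·s·t + 5.
At (-2, 2) this is 13.000.

13.000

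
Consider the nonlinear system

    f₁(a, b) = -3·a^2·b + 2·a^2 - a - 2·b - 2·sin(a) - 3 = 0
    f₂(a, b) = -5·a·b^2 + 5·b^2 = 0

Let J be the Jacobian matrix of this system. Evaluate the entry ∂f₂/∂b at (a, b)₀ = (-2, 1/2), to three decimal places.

∂f₂/∂b = -10·a·b + 10·b.
At (-2, 1/2) this is 15.000.

15.000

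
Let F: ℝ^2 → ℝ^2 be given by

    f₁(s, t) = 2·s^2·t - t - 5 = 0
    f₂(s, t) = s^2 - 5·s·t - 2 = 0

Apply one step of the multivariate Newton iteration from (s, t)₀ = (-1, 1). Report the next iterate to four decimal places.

At (-1, 1): F = (-4.0000, 4.0000).
Jacobian J = [[4·s·t, 2·s^2 - 1], [2·s - 5·t, -5·s]].
At the point, J = [[-4.0000, 1.0000], [-7.0000, 5.0000]] (det J = -13.0000).
Solving J·Δ = −F gives Δ = (-1.8462, -3.3846).
Then the next iterate is (s, t)₁ = (-2.8462, -2.3846).

(-2.8462, -2.3846)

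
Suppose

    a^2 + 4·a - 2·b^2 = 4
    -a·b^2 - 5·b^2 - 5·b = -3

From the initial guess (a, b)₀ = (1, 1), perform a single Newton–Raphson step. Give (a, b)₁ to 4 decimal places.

(0.8585, 0.5377)

At (1, 1): F = (-1.0000, -8.0000).
Jacobian J = [[2·a + 4, -4·b], [-b^2, -2·a·b - 10·b - 5]].
At the point, J = [[6.0000, -4.0000], [-1.0000, -17.0000]] (det J = -106.0000).
Solving J·Δ = −F gives Δ = (-0.1415, -0.4623).
Then the next iterate is (a, b)₁ = (0.8585, 0.5377).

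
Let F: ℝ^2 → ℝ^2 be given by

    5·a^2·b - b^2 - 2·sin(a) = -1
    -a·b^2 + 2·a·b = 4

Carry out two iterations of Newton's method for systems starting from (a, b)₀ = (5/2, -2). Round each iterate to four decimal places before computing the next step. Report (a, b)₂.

(4.0031, 0.8886)

At (5/2, -2): F = (-66.696944, -24.0000).
Jacobian J = [[10·a·b - 2·cos(a), 5·a^2 - 2·b], [-b^2 + 2·b, -2·a·b + 2·a]].
At the point, J = [[-48.397713, 35.2500], [-8.0000, 15.0000]] (det J = -443.965692).
Solving J·Δ = −F gives Δ = (-0.3479, 1.4145).
Then the next iterate is (a, b)₁ = (2.1521, -0.5855).
Round to (2.1521, -0.5855) and repeat: F = (-14.573122, -7.257871), J = [[-11.502318, 24.328672], [-1.513810, 6.824309]].
Δ = (1.8510, 1.4741), so (a, b)₂ = (4.0031, 0.8886).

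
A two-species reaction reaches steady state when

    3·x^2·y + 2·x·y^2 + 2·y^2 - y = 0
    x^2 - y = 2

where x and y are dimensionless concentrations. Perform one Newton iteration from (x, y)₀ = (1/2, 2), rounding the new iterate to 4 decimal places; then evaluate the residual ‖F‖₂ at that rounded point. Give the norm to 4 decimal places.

3.1779

At (1/2, 2): F = (11.5000, -3.7500).
Jacobian J = [[6·x·y + 2·y^2, 3·x^2 + 4·x·y + 4·y - 1], [2·x, -1]].
At the point, J = [[14.0000, 11.7500], [1.0000, -1.0000]] (det J = -25.7500).
Solving J·Δ = −F gives Δ = (1.2646, -2.4854).
Then the next iterate is (x, y)₁ = (1.7646, -0.4854).
Re-evaluating at (1.7646, -0.4854): F = (-2.746182, 1.599213), so ‖F‖₂ = 3.1779.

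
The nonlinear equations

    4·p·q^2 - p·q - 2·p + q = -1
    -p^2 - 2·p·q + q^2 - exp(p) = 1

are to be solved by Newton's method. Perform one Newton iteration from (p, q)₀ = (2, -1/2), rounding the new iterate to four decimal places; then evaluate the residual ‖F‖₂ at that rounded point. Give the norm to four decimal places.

At (2, -1/2): F = (-0.5000, -10.139056).
Jacobian J = [[4·q^2 - q - 2, 8·p·q - p + 1], [-2·p - 2·q - exp(p), -2·p + 2·q]].
At the point, J = [[-0.5000, -9.0000], [-10.389056, -5.0000]] (det J = -91.001505).
Solving J·Δ = −F gives Δ = (-0.9753, -0.0014).
Then the next iterate is (p, q)₁ = (1.0247, -0.5014).
Re-evaluating at (1.0247, -0.5014): F = (-0.006569, -3.557298), so ‖F‖₂ = 3.5573.

3.5573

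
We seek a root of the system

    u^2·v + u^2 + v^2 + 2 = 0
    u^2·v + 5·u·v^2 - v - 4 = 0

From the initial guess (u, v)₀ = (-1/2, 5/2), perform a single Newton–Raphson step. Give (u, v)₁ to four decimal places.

At (-1/2, 5/2): F = (9.1250, -21.5000).
Jacobian J = [[2·u·v + 2·u, u^2 + 2·v], [2·u·v + 5·v^2, u^2 + 10·u·v - 1]].
At the point, J = [[-3.5000, 5.2500], [28.7500, -13.2500]] (det J = -104.5625).
Solving J·Δ = −F gives Δ = (-0.0768, -1.7893).
Then the next iterate is (u, v)₁ = (-0.5768, 0.7107).

(-0.5768, 0.7107)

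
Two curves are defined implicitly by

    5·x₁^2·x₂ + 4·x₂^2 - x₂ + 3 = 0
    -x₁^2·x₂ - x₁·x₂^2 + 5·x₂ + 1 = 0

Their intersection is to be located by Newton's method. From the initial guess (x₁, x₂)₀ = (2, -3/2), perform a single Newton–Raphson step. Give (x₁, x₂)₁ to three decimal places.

At (2, -3/2): F = (-16.500, -5.000).
Jacobian J = [[10·x₁·x₂, 5·x₁^2 + 8·x₂ - 1], [-2·x₁·x₂ - x₂^2, -x₁^2 - 2·x₁·x₂ + 5]].
At the point, J = [[-30.000, 7.000], [3.750, 7.000]] (det J = -236.250).
Solving J·Δ = −F gives Δ = (-0.341, 0.897).
Then the next iterate is (x₁, x₂)₁ = (1.659, -0.603).

(1.659, -0.603)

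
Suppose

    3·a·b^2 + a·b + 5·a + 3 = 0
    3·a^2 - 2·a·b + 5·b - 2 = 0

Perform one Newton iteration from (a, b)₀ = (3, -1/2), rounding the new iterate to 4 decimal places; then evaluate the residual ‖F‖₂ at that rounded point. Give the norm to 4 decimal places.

28.8459

At (3, -1/2): F = (18.7500, 25.5000).
Jacobian J = [[3·b^2 + b + 5, 6·a·b + a], [6·a - 2·b, -2·a + 5]].
At the point, J = [[5.2500, -6.0000], [19.0000, -1.0000]] (det J = 108.7500).
Solving J·Δ = −F gives Δ = (-1.2345, 2.0448).
Then the next iterate is (a, b)₁ = (1.7655, 1.5448).
Re-evaluating at (1.7655, 1.5448): F = (27.194449, 9.620282), so ‖F‖₂ = 28.8459.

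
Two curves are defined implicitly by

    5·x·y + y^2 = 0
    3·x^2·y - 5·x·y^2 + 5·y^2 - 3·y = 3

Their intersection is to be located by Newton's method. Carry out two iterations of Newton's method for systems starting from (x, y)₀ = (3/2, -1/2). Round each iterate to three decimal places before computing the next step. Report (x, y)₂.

At (3/2, -1/2): F = (-3.500, -5.500).
Jacobian J = [[5·y, 5·x + 2·y], [6·x·y - 5·y^2, 3·x^2 - 10·x·y + 10·y - 3]].
At the point, J = [[-2.500, 6.500], [-5.750, 6.250]] (det J = 21.750).
Solving J·Δ = −F gives Δ = (-0.638, 0.293).
Then the next iterate is (x, y)₁ = (0.862, -0.207).
Round to (0.862, -0.207) and repeat: F = (-0.84932, -2.81086), J = [[-1.035, 3.896], [-1.28485, -1.05653]].
Δ = (-1.943, -0.298), so (x, y)₂ = (-1.081, -0.505).

(-1.081, -0.505)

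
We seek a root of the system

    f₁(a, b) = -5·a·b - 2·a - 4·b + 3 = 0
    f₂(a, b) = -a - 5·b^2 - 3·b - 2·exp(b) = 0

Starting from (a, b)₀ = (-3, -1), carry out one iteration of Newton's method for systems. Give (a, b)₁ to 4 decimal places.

(-2.4819, -0.9595)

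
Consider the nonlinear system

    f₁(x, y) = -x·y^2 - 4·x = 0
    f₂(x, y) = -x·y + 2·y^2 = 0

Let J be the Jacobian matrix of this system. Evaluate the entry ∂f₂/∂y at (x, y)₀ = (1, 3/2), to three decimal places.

∂f₂/∂y = -x + 4·y.
At (1, 3/2) this is 5.000.

5.000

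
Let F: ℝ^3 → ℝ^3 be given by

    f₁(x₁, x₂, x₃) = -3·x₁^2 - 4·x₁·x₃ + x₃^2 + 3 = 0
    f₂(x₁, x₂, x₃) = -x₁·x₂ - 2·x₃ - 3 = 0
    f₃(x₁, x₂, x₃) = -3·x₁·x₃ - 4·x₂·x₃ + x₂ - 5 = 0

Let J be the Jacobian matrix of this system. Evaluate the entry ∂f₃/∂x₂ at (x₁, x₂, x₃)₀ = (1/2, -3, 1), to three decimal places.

∂f₃/∂x₂ = -4·x₃ + 1.
At (1/2, -3, 1) this is -3.000.

-3.000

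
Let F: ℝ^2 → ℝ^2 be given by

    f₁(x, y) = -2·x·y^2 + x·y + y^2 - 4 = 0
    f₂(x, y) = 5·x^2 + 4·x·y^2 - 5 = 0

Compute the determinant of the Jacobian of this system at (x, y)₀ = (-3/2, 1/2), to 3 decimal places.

J = [[-2·y^2 + y, -4·x·y + x + 2·y], [10·x + 4·y^2, 8·x·y]].
At the point, J = [[0.000, 2.500], [-14.000, -6.000]].
det J = 35.000.

35.000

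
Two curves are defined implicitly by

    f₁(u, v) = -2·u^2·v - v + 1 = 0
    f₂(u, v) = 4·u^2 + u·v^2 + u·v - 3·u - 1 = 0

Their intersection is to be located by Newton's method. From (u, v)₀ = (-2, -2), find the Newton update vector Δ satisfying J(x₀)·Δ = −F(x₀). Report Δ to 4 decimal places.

(1.0723, 0.2048)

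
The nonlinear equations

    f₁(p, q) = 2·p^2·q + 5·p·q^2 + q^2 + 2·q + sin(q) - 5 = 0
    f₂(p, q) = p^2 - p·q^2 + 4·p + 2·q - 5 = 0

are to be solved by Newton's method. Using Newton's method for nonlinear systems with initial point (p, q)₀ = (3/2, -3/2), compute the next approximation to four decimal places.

(1.8558, -1.2793)

At (3/2, -3/2): F = (3.377505, -3.1250).
Jacobian J = [[4·p·q + 5·q^2, 2·p^2 + 10·p·q + 2·q + cos(q) + 2], [2·p - q^2 + 4, -2·p·q + 2]].
At the point, J = [[2.2500, -18.929263], [4.7500, 6.5000]] (det J = 104.538998).
Solving J·Δ = −F gives Δ = (0.3558, 0.2207).
Then the next iterate is (p, q)₁ = (1.8558, -1.2793).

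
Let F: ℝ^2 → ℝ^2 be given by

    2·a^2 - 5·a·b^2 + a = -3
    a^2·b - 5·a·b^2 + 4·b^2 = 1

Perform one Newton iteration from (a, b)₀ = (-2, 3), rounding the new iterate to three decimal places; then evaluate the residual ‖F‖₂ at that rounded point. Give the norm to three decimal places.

48.454

At (-2, 3): F = (99.000, 137.000).
Jacobian J = [[4·a - 5·b^2 + 1, -10·a·b], [2·a·b - 5·b^2, a^2 - 10·a·b + 8·b]].
At the point, J = [[-52.000, 60.000], [-57.000, 88.000]] (det J = -1156.000).
Solving J·Δ = −F gives Δ = (0.426, -1.281).
Then the next iterate is (a, b)₁ = (-1.574, 1.719).
Re-evaluating at (-1.574, 1.719): F = (29.63650, 38.33417), so ‖F‖₂ = 48.454.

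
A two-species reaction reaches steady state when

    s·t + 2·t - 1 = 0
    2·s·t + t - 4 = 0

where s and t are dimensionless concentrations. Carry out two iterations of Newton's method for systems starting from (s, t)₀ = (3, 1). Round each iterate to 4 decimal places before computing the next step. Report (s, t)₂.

(-3.4995, -0.6667)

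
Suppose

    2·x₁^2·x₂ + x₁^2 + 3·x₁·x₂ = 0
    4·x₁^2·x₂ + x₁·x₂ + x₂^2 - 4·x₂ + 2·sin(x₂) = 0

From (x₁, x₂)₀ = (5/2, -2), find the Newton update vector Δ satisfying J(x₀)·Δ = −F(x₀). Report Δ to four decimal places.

At (5/2, -2): F = (-33.7500, -44.818595).
Jacobian J = [[4·x₁·x₂ + 2·x₁ + 3·x₂, 2·x₁^2 + 3·x₁], [8·x₁·x₂ + x₂, 4·x₁^2 + x₁ + 2·x₂ + 2·cos(x₂) - 4]].
At the point, J = [[-21.0000, 20.0000], [-42.0000, 18.667706]] (det J = 447.978167).
Solving J·Δ = −F gives Δ = (-0.5945, 1.0632).

(-0.5945, 1.0632)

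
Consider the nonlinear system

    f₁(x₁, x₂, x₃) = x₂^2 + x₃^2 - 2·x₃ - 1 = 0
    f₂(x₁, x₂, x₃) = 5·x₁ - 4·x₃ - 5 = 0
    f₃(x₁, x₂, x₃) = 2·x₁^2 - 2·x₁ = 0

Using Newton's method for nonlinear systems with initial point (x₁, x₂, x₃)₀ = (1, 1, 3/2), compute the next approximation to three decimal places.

At (1, 1, 3/2): F = (-0.750, -6.000, 0.000).
Jacobian J = [[0, 2·x₂, 2·x₃ - 2], [5, 0, -4], [4·x₁ - 2, 0, 0]].
At the point, J = [[0.000, 2.000, 1.000], [5.000, 0.000, -4.000], [2.000, 0.000, 0.000]] (det J = -16.000).
Solving J·Δ = −F gives Δ = (0.000, 1.125, -1.500).
Then the next iterate is (x₁, x₂, x₃)₁ = (1.000, 2.125, 0.000).

(1.000, 2.125, 0.000)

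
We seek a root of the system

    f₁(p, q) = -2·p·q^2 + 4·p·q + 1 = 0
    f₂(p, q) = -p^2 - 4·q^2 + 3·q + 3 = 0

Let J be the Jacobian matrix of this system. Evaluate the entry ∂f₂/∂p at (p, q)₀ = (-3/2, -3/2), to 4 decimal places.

∂f₂/∂p = -2·p.
At (-3/2, -3/2) this is 3.0000.

3.0000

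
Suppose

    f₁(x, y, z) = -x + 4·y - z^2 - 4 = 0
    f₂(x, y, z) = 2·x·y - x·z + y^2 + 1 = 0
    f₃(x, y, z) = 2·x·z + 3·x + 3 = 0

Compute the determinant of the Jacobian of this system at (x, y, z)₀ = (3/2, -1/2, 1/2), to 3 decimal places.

J = [[-1, 4, -2·z], [2·y - z, 2·x + 2·y, -x], [2·z + 3, 0, 2·x]].
At the point, J = [[-1.000, 4.000, -1.000], [-1.500, 2.000, -1.500], [4.000, 0.000, 3.000]].
det J = -4.000.

-4.000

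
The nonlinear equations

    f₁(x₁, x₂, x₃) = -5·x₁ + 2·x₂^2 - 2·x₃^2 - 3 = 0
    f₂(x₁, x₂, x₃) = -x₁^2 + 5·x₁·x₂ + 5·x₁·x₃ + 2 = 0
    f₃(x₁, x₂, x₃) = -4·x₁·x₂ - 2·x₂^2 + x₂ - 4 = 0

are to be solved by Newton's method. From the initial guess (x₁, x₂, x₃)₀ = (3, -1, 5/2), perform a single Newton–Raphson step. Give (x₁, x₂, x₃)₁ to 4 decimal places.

(-21.2917, -14.1667, 17.0625)

At (3, -1, 5/2): F = (-28.5000, 15.5000, 5.0000).
Jacobian J = [[-5, 4·x₂, -4·x₃], [-2·x₁ + 5·x₂ + 5·x₃, 5·x₁, 5·x₁], [-4·x₂, -4·x₁ - 4·x₂ + 1, 0]].
At the point, J = [[-5.0000, -4.0000, -10.0000], [1.5000, 15.0000, 15.0000], [4.0000, -7.0000, 0.0000]] (det J = -60.0000).
Solving J·Δ = −F gives Δ = (-24.2917, -13.1667, 14.5625).
Then the next iterate is (x₁, x₂, x₃)₁ = (-21.2917, -14.1667, 17.0625).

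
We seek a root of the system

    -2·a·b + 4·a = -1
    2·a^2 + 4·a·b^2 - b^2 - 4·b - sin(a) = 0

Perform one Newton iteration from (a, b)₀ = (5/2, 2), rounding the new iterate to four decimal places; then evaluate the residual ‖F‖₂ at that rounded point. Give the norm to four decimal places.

1.9365

At (5/2, 2): F = (1.0000, 39.901528).
Jacobian J = [[-2·b + 4, -2·a], [4·a + 4·b^2 - cos(a), 8·a·b - 2·b - 4]].
At the point, J = [[0.0000, -5.0000], [26.801144, 32.0000]] (det J = 134.005718).
Solving J·Δ = −F gives Δ = (-1.7276, 0.2000).
Then the next iterate is (a, b)₁ = (0.7724, 2.2000).
Re-evaluating at (0.7724, 2.2000): F = (0.691040, 1.809011), so ‖F‖₂ = 1.9365.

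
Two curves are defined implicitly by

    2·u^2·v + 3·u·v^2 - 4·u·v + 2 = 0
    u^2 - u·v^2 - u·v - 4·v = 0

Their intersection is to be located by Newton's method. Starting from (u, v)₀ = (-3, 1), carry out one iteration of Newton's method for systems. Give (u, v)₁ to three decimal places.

At (-3, 1): F = (23.000, 11.000).
Jacobian J = [[4·u·v + 3·v^2 - 4·v, 2·u^2 + 6·u·v - 4·u], [2·u - v^2 - v, -2·u·v - u - 4]].
At the point, J = [[-13.000, 12.000], [-8.000, 5.000]] (det J = 31.000).
Solving J·Δ = −F gives Δ = (0.548, -1.323).
Then the next iterate is (u, v)₁ = (-2.452, -0.323).

(-2.452, -0.323)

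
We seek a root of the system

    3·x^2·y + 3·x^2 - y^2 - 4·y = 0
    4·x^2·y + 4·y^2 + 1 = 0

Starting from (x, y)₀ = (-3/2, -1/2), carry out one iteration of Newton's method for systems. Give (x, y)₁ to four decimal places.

At (-3/2, -1/2): F = (5.1250, -2.5000).
Jacobian J = [[6·x·y + 6·x, 3·x^2 - 2·y - 4], [8·x·y, 4·x^2 + 8·y]].
At the point, J = [[-4.5000, 3.7500], [6.0000, 5.0000]] (det J = -45.0000).
Solving J·Δ = −F gives Δ = (0.7778, -0.4333).
Then the next iterate is (x, y)₁ = (-0.7222, -0.9333).

(-0.7222, -0.9333)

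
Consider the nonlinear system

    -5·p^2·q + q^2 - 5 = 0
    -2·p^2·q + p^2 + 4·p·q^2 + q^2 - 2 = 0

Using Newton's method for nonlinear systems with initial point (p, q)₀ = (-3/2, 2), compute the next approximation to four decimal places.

At (-3/2, 2): F = (-23.5000, -28.7500).
Jacobian J = [[-10·p·q, -5·p^2 + 2·q], [-4·p·q + 2·p + 4·q^2, -2·p^2 + 8·p·q + 2·q]].
At the point, J = [[30.0000, -7.2500], [25.0000, -24.5000]] (det J = -553.7500).
Solving J·Δ = −F gives Δ = (0.6633, -0.4966).
Then the next iterate is (p, q)₁ = (-0.8367, 1.5034).

(-0.8367, 1.5034)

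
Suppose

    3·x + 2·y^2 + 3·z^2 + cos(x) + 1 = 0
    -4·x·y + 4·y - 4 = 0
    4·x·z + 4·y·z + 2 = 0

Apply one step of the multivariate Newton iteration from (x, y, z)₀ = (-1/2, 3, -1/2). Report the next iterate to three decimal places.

(-0.174, 1.319, -0.471)

At (-1/2, 3, -1/2): F = (19.12758, 14.000, -3.000).
Jacobian J = [[-sin(x) + 3, 4·y, 6·z], [-4·y, -4·x + 4, 0], [4·z, 4·z, 4·x + 4·y]].
At the point, J = [[3.47943, 12.000, -3.000], [-12.000, 6.000, 0.000], [-2.000, -2.000, 10.000]] (det J = 1540.76553).
Solving J·Δ = −F gives Δ = (0.326, -1.681, 0.029).
Then the next iterate is (x, y, z)₁ = (-0.174, 1.319, -0.471).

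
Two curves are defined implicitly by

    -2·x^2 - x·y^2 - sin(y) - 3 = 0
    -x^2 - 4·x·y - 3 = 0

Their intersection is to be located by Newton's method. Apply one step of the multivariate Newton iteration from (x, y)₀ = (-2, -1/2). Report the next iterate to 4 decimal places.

(-0.5893, -0.1830)

At (-2, -1/2): F = (-10.020574, -11.0000).
Jacobian J = [[-4·x - y^2, -2·x·y - cos(y)], [-2·x - 4·y, -4·x]].
At the point, J = [[7.7500, -2.877583], [6.0000, 8.0000]] (det J = 79.265495).
Solving J·Δ = −F gives Δ = (1.4107, 0.3170).
Then the next iterate is (x, y)₁ = (-0.5893, -0.1830).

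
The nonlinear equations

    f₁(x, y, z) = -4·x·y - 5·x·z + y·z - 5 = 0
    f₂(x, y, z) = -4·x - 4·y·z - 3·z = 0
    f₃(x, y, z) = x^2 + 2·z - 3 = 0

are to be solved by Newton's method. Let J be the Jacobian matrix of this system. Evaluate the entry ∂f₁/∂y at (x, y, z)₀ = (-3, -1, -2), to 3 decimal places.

10.000

∂f₁/∂y = -4·x + z.
At (-3, -1, -2) this is 10.000.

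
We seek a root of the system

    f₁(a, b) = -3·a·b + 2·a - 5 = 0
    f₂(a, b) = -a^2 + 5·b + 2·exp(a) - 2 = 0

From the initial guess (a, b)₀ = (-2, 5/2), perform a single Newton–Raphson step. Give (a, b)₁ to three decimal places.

(-2.200, 1.317)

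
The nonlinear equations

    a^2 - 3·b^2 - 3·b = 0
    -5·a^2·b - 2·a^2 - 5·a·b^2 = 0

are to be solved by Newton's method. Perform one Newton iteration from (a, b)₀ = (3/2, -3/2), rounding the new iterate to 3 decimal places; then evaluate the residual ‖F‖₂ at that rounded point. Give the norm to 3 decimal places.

1638.396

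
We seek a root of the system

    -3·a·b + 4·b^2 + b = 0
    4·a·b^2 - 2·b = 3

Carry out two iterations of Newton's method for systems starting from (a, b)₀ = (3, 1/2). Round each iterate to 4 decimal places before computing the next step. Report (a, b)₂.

At (3, 1/2): F = (-3.0000, -1.0000).
Jacobian J = [[-3·b, -3·a + 8·b + 1], [4·b^2, 8·a·b - 2]].
At the point, J = [[-1.5000, -4.0000], [1.0000, 10.0000]] (det J = -11.0000).
Solving J·Δ = −F gives Δ = (-3.0909, 0.4091).
Then the next iterate is (a, b)₁ = (-0.0909, 0.9091).
Round to (-0.0909, 0.9091) and repeat: F = (4.462863, -5.118702), J = [[-2.7273, 8.5455], [3.305851, -2.661098]].
Δ = (1.5180, -0.0378), so (a, b)₂ = (1.4271, 0.8713).

(1.4271, 0.8713)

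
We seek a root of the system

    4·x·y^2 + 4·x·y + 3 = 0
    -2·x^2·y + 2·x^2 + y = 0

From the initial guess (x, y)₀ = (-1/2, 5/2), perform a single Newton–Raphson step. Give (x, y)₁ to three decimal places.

(-0.757, 0.542)

At (-1/2, 5/2): F = (-14.500, 1.750).
Jacobian J = [[4·y^2 + 4·y, 8·x·y + 4·x], [-4·x·y + 4·x, -2·x^2 + 1]].
At the point, J = [[35.000, -12.000], [3.000, 0.500]] (det J = 53.500).
Solving J·Δ = −F gives Δ = (-0.257, -1.958).
Then the next iterate is (x, y)₁ = (-0.757, 0.542).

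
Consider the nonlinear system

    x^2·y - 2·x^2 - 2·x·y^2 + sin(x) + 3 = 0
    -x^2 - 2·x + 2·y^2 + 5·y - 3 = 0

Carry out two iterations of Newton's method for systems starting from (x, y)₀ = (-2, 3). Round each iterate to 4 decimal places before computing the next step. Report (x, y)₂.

(-3.1321, 0.8980)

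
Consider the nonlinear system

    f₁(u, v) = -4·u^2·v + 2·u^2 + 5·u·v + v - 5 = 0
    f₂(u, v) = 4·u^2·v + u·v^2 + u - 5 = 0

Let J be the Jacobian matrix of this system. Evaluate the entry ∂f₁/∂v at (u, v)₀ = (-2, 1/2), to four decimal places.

-25.0000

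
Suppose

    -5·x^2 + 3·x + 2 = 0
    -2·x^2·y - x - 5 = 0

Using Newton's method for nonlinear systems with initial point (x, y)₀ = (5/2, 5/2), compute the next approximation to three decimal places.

(1.511, 1.456)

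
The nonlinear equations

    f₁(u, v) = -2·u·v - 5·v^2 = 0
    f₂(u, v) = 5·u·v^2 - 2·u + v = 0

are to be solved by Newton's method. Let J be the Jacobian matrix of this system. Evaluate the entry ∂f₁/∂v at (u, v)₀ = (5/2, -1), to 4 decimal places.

5.0000

∂f₁/∂v = -2·u - 10·v.
At (5/2, -1) this is 5.0000.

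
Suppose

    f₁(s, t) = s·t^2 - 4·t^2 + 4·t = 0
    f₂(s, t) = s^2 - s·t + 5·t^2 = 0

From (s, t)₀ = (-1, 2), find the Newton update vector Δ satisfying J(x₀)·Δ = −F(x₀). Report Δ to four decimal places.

At (-1, 2): F = (-12.0000, 23.0000).
Jacobian J = [[t^2, 2·s·t - 8·t + 4], [2·s - t, -s + 10·t]].
At the point, J = [[4.0000, -16.0000], [-4.0000, 21.0000]] (det J = 20.0000).
Solving J·Δ = −F gives Δ = (-5.8000, -2.2000).

(-5.8000, -2.2000)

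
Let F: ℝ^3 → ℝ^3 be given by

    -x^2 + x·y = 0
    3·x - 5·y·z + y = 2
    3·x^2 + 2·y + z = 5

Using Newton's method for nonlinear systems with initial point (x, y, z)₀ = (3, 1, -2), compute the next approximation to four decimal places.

(1.6719, 0.7865, 0.3333)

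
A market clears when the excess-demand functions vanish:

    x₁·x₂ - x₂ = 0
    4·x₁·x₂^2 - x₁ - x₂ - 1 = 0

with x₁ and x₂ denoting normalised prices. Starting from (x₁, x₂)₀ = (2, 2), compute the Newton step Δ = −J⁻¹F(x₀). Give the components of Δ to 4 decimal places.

At (2, 2): F = (2.0000, 27.0000).
Jacobian J = [[x₂, x₁ - 1], [4·x₂^2 - 1, 8·x₁·x₂ - 1]].
At the point, J = [[2.0000, 1.0000], [15.0000, 31.0000]] (det J = 47.0000).
Solving J·Δ = −F gives Δ = (-0.7447, -0.5106).

(-0.7447, -0.5106)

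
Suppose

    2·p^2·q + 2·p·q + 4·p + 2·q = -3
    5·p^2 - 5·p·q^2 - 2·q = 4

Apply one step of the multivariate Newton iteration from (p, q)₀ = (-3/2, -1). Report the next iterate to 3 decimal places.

At (-3/2, -1): F = (-6.500, 16.750).
Jacobian J = [[4·p·q + 2·q + 4, 2·p^2 + 2·p + 2], [10·p - 5·q^2, -10·p·q - 2]].
At the point, J = [[8.000, 3.500], [-20.000, -17.000]] (det J = -66.000).
Solving J·Δ = −F gives Δ = (0.786, 0.061).
Then the next iterate is (p, q)₁ = (-0.714, -0.939).

(-0.714, -0.939)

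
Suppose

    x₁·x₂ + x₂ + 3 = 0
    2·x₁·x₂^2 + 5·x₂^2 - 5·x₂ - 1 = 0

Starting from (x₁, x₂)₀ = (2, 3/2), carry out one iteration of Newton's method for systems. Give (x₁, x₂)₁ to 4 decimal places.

(-4.6538, 2.3269)

At (2, 3/2): F = (7.5000, 11.7500).
Jacobian J = [[x₂, x₁ + 1], [2·x₂^2, 4·x₁·x₂ + 10·x₂ - 5]].
At the point, J = [[1.5000, 3.0000], [4.5000, 22.0000]] (det J = 19.5000).
Solving J·Δ = −F gives Δ = (-6.6538, 0.8269).
Then the next iterate is (x₁, x₂)₁ = (-4.6538, 2.3269).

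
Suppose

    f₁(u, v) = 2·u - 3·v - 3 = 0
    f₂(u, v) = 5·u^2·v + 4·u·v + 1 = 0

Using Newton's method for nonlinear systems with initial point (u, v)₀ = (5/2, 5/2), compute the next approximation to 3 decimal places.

(2.215, 0.477)

At (5/2, 5/2): F = (-5.500, 104.125).
Jacobian J = [[2, -3], [10·u·v + 4·v, 5·u^2 + 4·u]].
At the point, J = [[2.000, -3.000], [72.500, 41.250]] (det J = 300.000).
Solving J·Δ = −F gives Δ = (-0.285, -2.023).
Then the next iterate is (u, v)₁ = (2.215, 0.477).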